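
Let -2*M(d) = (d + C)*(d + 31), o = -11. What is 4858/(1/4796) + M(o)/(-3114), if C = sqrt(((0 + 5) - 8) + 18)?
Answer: 36276493121/1557 + 5*sqrt(15)/1557 ≈ 2.3299e+7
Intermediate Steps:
C = sqrt(15) (C = sqrt((5 - 8) + 18) = sqrt(-3 + 18) = sqrt(15) ≈ 3.8730)
M(d) = -(31 + d)*(d + sqrt(15))/2 (M(d) = -(d + sqrt(15))*(d + 31)/2 = -(d + sqrt(15))*(31 + d)/2 = -(31 + d)*(d + sqrt(15))/2)
4858/(1/4796) + M(o)/(-3114) = 4858/(1/4796) + (-31/2*(-11) - 31*sqrt(15)/2 - 1/2*(-11)**2 - 1/2*(-11)*sqrt(15))/(-3114) = 4858/(1/4796) + (341/2 - 31*sqrt(15)/2 - 1/2*121 + 11*sqrt(15)/2)*(-1/3114) = 4858*4796 + (341/2 - 31*sqrt(15)/2 - 121/2 + 11*sqrt(15)/2)*(-1/3114) = 23298968 + (110 - 10*sqrt(15))*(-1/3114) = 23298968 + (-55/1557 + 5*sqrt(15)/1557) = 36276493121/1557 + 5*sqrt(15)/1557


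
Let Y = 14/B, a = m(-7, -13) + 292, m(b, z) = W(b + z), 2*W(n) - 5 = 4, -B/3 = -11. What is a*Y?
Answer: 4151/33 ≈ 125.79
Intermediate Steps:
B = 33 (B = -3*(-11) = 33)
W(n) = 9/2 (W(n) = 5/2 + (½)*4 = 5/2 + 2 = 9/2)
m(b, z) = 9/2
a = 593/2 (a = 9/2 + 292 = 593/2 ≈ 296.50)
Y = 14/33 ≈ 0.42424
a*Y = (593/2)*(14/33) = 4151/33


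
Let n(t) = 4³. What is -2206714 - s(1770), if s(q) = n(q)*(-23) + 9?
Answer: -2205251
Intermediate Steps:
n(t) = 64
s(q) = -1463 (s(q) = 64*(-23) + 9 = -1472 + 9 = -1463)
-2206714 - s(1770) = -2206714 - 1*(-1463) = -2206714 + 1463 = -2205251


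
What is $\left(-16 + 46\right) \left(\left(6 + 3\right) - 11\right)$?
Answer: $-60$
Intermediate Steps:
$\left(-16 + 46\right) \left(\left(6 + 3\right) - 11\right) = 30 \left(9 - 11\right) = 30 \left(-2\right) = -60$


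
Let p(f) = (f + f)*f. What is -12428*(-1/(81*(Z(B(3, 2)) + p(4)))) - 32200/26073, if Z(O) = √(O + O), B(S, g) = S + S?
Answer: 214711928/59368221 - 6214*√3/20493 ≈ 3.0914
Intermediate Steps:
p(f) = 2*f² (p(f) = (2*f)*f = 2*f²)
B(S, g) = 2*S
Z(O) = √2*√O (Z(O) = √(2*O) = √2*√O)
-12428*(-1/(81*(Z(B(3, 2)) + p(4)))) - 32200/26073 = -12428*(-1/(81*(√2*√(2*3) + 2*4²))) - 32200/26073 = -12428*(-1/(81*(√2*√6 + 2*16))) - 32200*1/26073 = -12428*(-1/(81*(2*√3 + 32))) - 32200/26073 = -12428*(-1/(81*(32 + 2*√3))) - 32200/26073 = -12428/(-2592 - 162*√3) - 32200/26073 = -32200/26073 - 12428/(-2592 - 162*√3)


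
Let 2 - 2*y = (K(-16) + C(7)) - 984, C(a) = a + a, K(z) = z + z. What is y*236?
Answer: 118472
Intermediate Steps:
K(z) = 2*z
C(a) = 2*a
y = 502 (y = 1 - ((2*(-16) + 2*7) - 984)/2 = 1 - ((-32 + 14) - 984)/2 = 1 - (-18 - 984)/2 = 1 - ½*(-1002) = 1 + 501 = 502)
y*236 = 502*236 = 118472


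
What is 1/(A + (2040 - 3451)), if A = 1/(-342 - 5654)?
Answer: -5996/8460357 ≈ -0.00070872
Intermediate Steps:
A = -1/5996 (A = 1/(-5996) = -1/5996 ≈ -0.00016678)
1/(A + (2040 - 3451)) = 1/(-1/5996 + (2040 - 3451)) = 1/(-1/5996 - 1411) = 1/(-8460357/5996) = -5996/8460357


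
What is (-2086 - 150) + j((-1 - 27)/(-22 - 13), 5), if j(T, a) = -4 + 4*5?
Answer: -2220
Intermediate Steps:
j(T, a) = 16 (j(T, a) = -4 + 20 = 16)
(-2086 - 150) + j((-1 - 27)/(-22 - 13), 5) = (-2086 - 150) + 16 = -2236 + 16 = -2220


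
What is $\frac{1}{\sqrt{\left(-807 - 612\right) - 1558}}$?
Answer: $- \frac{i \sqrt{2977}}{2977} \approx - 0.018328 i$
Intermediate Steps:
$\frac{1}{\sqrt{\left(-807 - 612\right) - 1558}} = \frac{1}{\sqrt{-1419 - 1558}} = \frac{1}{\sqrt{-2977}} = \frac{1}{i \sqrt{2977}} = - \frac{i \sqrt{2977}}{2977}$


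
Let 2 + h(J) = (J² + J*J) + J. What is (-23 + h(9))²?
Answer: 21316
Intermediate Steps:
h(J) = -2 + J + 2*J² (h(J) = -2 + ((J² + J*J) + J) = -2 + ((J² + J²) + J) = -2 + (2*J² + J) = -2 + (J + 2*J²) = -2 + J + 2*J²)
(-23 + h(9))² = (-23 + (-2 + 9 + 2*9²))² = (-23 + (-2 + 9 + 2*81))² = (-23 + (-2 + 9 + 162))² = (-23 + 169)² = 146² = 21316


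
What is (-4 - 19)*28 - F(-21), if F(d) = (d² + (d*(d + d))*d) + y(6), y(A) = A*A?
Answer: 17401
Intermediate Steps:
y(A) = A²
F(d) = 36 + d² + 2*d³ (F(d) = (d² + (d*(d + d))*d) + 6² = (d² + (d*(2*d))*d) + 36 = (d² + (2*d²)*d) + 36 = (d² + 2*d³) + 36 = 36 + d² + 2*d³)
(-4 - 19)*28 - F(-21) = (-4 - 19)*28 - (36 + (-21)² + 2*(-21)³) = -23*28 - (36 + 441 + 2*(-9261)) = -644 - (36 + 441 - 18522) = -644 - 1*(-18045) = -644 + 18045 = 17401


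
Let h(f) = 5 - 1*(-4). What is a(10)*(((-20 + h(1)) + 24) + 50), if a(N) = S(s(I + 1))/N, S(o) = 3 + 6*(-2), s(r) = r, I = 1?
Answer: -567/10 ≈ -56.700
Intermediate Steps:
S(o) = -9 (S(o) = 3 - 12 = -9)
a(N) = -9/N
h(f) = 9 (h(f) = 5 + 4 = 9)
a(10)*(((-20 + h(1)) + 24) + 50) = (-9/10)*(((-20 + 9) + 24) + 50) = (-9*⅒)*((-11 + 24) + 50) = -9*(13 + 50)/10 = -9/10*63 = -567/10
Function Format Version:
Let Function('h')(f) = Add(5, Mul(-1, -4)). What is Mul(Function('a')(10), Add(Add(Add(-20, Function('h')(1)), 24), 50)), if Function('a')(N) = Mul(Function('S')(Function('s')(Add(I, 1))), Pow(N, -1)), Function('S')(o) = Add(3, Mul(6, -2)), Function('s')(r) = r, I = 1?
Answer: Rational(-567, 10) ≈ -56.700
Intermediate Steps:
Function('S')(o) = -9 (Function('S')(o) = Add(3, -12) = -9)
Function('a')(N) = Mul(-9, Pow(N, -1))
Function('h')(f) = 9 (Function('h')(f) = Add(5, 4) = 9)
Mul(Function('a')(10), Add(Add(Add(-20, Function('h')(1)), 24), 50)) = Mul(Mul(-9, Pow(10, -1)), Add(Add(Add(-20, 9), 24), 50)) = Mul(Mul(-9, Rational(1, 10)), Add(Add(-11, 24), 50)) = Mul(Rational(-9, 10), Add(13, 50)) = Mul(Rational(-9, 10), 63) = Rational(-567, 10)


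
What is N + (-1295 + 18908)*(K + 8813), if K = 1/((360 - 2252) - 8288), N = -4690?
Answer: 1580126134607/10180 ≈ 1.5522e+8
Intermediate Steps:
K = -1/10180 (K = 1/(-1892 - 8288) = 1/(-10180) = -1/10180 ≈ -9.8232e-5)
N + (-1295 + 18908)*(K + 8813) = -4690 + (-1295 + 18908)*(-1/10180 + 8813) = -4690 + 17613*(89716339/10180) = -4690 + 1580173878807/10180 = 1580126134607/10180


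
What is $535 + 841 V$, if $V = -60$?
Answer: $-49925$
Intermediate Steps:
$535 + 841 V = 535 + 841 \left(-60\right) = 535 - 50460 = -49925$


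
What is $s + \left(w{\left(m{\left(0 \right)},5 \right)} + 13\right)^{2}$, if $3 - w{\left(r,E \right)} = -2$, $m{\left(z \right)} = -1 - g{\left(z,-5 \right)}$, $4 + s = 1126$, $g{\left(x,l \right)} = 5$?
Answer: $1446$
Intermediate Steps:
$s = 1122$ ($s = -4 + 1126 = 1122$)
$m{\left(z \right)} = -6$ ($m{\left(z \right)} = -1 - 5 = -6$)
$w{\left(r,E \right)} = 5$ ($w{\left(r,E \right)} = 3 - -2 = 3 + 2 = 5$)
$s + \left(w{\left(m{\left(0 \right)},5 \right)} + 13\right)^{2} = 1122 + \left(5 + 13\right)^{2} = 1122 + 18^{2} = 1122 + 324 = 1446$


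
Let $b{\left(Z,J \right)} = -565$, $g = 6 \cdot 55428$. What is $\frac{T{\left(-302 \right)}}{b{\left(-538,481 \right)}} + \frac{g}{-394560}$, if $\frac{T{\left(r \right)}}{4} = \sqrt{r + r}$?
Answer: $- \frac{4619}{5480} - \frac{8 i \sqrt{151}}{565} \approx -0.84288 - 0.17399 i$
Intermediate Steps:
$T{\left(r \right)} = 4 \sqrt{2} \sqrt{r}$ ($T{\left(r \right)} = 4 \sqrt{r + r} = 4 \sqrt{2 r} = 4 \sqrt{2} \sqrt{r}$)
$g = 332568$
$\frac{T{\left(-302 \right)}}{b{\left(-538,481 \right)}} + \frac{g}{-394560} = \frac{4 \sqrt{2} \sqrt{-302}}{-565} + \frac{332568}{-394560} = 4 \sqrt{2} i \sqrt{302} \left(- \frac{1}{565}\right) + 332568 \left(- \frac{1}{394560}\right) = 8 i \sqrt{151} \left(- \frac{1}{565}\right) - \frac{4619}{5480} = - \frac{8 i \sqrt{151}}{565} - \frac{4619}{5480} = - \frac{4619}{5480} - \frac{8 i \sqrt{151}}{565}$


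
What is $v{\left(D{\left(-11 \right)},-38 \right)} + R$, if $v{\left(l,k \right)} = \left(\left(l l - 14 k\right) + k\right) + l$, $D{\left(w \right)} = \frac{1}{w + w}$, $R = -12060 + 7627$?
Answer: $- \frac{1906497}{484} \approx -3939.0$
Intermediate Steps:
$R = -4433$
$D{\left(w \right)} = \frac{1}{2 w}$
$v{\left(l,k \right)} = l + l^{2} - 13 k$ ($v{\left(l,k \right)} = \left(\left(l^{2} - 14 k\right) + k\right) + l = \left(l^{2} - 13 k\right) + l = l + l^{2} - 13 k$)
$v{\left(D{\left(-11 \right)},-38 \right)} + R = \left(\frac{1}{2 \left(-11\right)} + \left(\frac{1}{2 \left(-11\right)}\right)^{2} - -494\right) - 4433 = \left(\frac{1}{2} \left(- \frac{1}{11}\right) + \left(\frac{1}{2} \left(- \frac{1}{11}\right)\right)^{2} + 494\right) - 4433 = \left(- \frac{1}{22} + \left(- \frac{1}{22}\right)^{2} + 494\right) - 4433 = \left(- \frac{1}{22} + \frac{1}{484} + 494\right) - 4433 = \frac{239075}{484} - 4433 = - \frac{1906497}{484}$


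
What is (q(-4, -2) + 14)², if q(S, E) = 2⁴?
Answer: 900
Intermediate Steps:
q(S, E) = 16
(q(-4, -2) + 14)² = (16 + 14)² = 30² = 900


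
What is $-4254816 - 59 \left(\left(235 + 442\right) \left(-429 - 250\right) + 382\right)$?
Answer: $22843943$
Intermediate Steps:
$-4254816 - 59 \left(\left(235 + 442\right) \left(-429 - 250\right) + 382\right) = -4254816 - 59 \left(677 \left(-679\right) + 382\right) = -4254816 - 59 \left(-459683 + 382\right) = -4254816 - -27098759 = -4254816 + 27098759 = 22843943$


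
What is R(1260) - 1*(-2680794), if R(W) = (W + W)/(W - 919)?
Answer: 914153274/341 ≈ 2.6808e+6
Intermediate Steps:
R(W) = 2*W/(-919 + W) (R(W) = (2*W)/(-919 + W) = 2*W/(-919 + W))
R(1260) - 1*(-2680794) = 2*1260/(-919 + 1260) - 1*(-2680794) = 2*1260/341 + 2680794 = 2*1260*(1/341) + 2680794 = 2520/341 + 2680794 = 914153274/341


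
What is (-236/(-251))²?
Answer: 55696/63001 ≈ 0.88405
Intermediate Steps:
(-236/(-251))² = (-236*(-1/251))² = (236/251)² = 55696/63001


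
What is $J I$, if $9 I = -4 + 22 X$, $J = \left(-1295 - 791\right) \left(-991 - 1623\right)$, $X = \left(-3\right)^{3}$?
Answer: $- \frac{3260776792}{9} \approx -3.6231 \cdot 10^{8}$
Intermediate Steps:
$X = -27$
$J = 5452804$ ($J = \left(-2086\right) \left(-2614\right) = 5452804$)
$I = - \frac{598}{9}$ ($I = \frac{-4 + 22 \left(-27\right)}{9} = \frac{-4 - 594}{9} = \frac{1}{9} \left(-598\right) = - \frac{598}{9} \approx -66.444$)
$J I = 5452804 \left(- \frac{598}{9}\right) = - \frac{3260776792}{9}$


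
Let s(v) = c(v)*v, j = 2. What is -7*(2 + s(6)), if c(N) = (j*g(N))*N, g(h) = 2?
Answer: -1022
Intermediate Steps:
c(N) = 4*N (c(N) = (2*2)*N = 4*N)
s(v) = 4*v**2 (s(v) = (4*v)*v = 4*v**2)
-7*(2 + s(6)) = -7*(2 + 4*6**2) = -7*(2 + 4*36) = -7*(2 + 144) = -7*146 = -1022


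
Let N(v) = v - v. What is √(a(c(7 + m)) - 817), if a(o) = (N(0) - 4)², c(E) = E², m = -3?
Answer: 3*I*√89 ≈ 28.302*I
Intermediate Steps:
N(v) = 0
a(o) = 16 (a(o) = (0 - 4)² = (-4)² = 16)
√(a(c(7 + m)) - 817) = √(16 - 817) = √(-801) = 3*I*√89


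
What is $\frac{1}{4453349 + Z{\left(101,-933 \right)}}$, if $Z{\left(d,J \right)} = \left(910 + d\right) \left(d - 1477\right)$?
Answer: $\frac{1}{3062213} \approx 3.2656 \cdot 10^{-7}$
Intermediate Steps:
$Z{\left(d,J \right)} = \left(-1477 + d\right) \left(910 + d\right)$ ($Z{\left(d,J \right)} = \left(910 + d\right) \left(-1477 + d\right) = \left(-1477 + d\right) \left(910 + d\right)$)
$\frac{1}{4453349 + Z{\left(101,-933 \right)}} = \frac{1}{4453349 - \left(1401337 - 10201\right)} = \frac{1}{4453349 - 1391136} = \frac{1}{3062213}$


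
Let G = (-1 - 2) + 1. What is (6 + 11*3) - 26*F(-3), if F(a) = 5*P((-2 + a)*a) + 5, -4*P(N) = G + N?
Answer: 663/2 ≈ 331.50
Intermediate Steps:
G = -2 (G = -3 + 1 = -2)
P(N) = ½ - N/4 (P(N) = -(-2 + N)/4 = ½ - N/4)
F(a) = 15/2 - 5*a*(-2 + a)/4 (F(a) = 5*(½ - (-2 + a)*a/4) + 5 = 5*(½ - a*(-2 + a)/4) + 5 = (5/2 - 5*a*(-2 + a)/4) + 5 = 15/2 - 5*a*(-2 + a)/4)
(6 + 11*3) - 26*F(-3) = (6 + 11*3) - 26*(15/2 - 5/4*(-3)*(-2 - 3)) = (6 + 33) - 26*(15/2 - 5/4*(-3)*(-5)) = 39 - 26*(15/2 - 75/4) = 39 - 26*(-45/4) = 39 + 585/2 = 663/2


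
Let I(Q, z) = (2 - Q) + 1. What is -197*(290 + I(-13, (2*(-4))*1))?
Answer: -60282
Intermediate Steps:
I(Q, z) = 3 - Q
-197*(290 + I(-13, (2*(-4))*1)) = -197*(290 + (3 - 1*(-13))) = -197*(290 + (3 + 13)) = -197*(290 + 16) = -197*306 = -60282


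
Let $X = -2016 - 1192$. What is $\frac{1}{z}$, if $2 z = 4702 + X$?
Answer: $\frac{1}{747} \approx 0.0013387$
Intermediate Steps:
$X = -3208$
$z = 747$ ($z = \frac{4702 - 3208}{2} = \frac{1}{2} \cdot 1494 = 747$)
$\frac{1}{z} = \frac{1}{747}$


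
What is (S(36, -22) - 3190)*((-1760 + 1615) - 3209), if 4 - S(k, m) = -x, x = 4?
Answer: 10672428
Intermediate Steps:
S(k, m) = 8 (S(k, m) = 4 - (-1)*4 = 4 - 1*(-4) = 4 + 4 = 8)
(S(36, -22) - 3190)*((-1760 + 1615) - 3209) = (8 - 3190)*((-1760 + 1615) - 3209) = -3182*(-145 - 3209) = -3182*(-3354) = 10672428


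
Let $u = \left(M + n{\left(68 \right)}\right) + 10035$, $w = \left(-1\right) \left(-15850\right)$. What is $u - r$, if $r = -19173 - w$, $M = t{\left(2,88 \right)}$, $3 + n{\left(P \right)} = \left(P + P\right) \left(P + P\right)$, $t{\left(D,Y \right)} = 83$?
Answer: $63634$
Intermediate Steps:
$n{\left(P \right)} = -3 + 4 P^{2}$ ($n{\left(P \right)} = -3 + \left(P + P\right) \left(P + P\right) = -3 + 2 P 2 P = -3 + 4 P^{2}$)
$M = 83$
$w = 15850$
$r = -35023$ ($r = -19173 - 15850 = -35023$)
$u = 28611$ ($u = \left(83 - \left(3 - 4 \cdot 68^{2}\right)\right) + 10035 = \left(83 + \left(-3 + 4 \cdot 4624\right)\right) + 10035 = \left(83 + \left(-3 + 18496\right)\right) + 10035 = \left(83 + 18493\right) + 10035 = 18576 + 10035 = 28611$)
$u - r = 28611 - -35023 = 28611 + 35023 = 63634$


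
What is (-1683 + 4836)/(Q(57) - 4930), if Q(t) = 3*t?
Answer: -3153/4759 ≈ -0.66253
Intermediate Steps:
(-1683 + 4836)/(Q(57) - 4930) = (-1683 + 4836)/(3*57 - 4930) = 3153/(171 - 4930) = 3153/(-4759) = 3153*(-1/4759) = -3153/4759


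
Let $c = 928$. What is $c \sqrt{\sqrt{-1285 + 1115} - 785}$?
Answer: $928 \sqrt{-785 + i \sqrt{170}} \approx 215.92 + 26001.0 i$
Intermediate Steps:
$c \sqrt{\sqrt{-1285 + 1115} - 785} = 928 \sqrt{\sqrt{-1285 + 1115} - 785} = 928 \sqrt{\sqrt{-170} - 785} = 928 \sqrt{i \sqrt{170} - 785} = 928 \sqrt{-785 + i \sqrt{170}}$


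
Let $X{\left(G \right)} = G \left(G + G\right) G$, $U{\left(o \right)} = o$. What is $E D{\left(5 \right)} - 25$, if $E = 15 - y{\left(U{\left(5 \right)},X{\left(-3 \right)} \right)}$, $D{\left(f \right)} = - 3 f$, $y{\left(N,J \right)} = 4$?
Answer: $-190$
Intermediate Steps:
$X{\left(G \right)} = 2 G^{3}$ ($X{\left(G \right)} = G 2 G G = 2 G^{2} G = 2 G^{3}$)
$E = 11$ ($E = 15 - 4 = 11$)
$E D{\left(5 \right)} - 25 = 11 \left(\left(-3\right) 5\right) - 25 = 11 \left(-15\right) - 25 = -165 - 25 = -190$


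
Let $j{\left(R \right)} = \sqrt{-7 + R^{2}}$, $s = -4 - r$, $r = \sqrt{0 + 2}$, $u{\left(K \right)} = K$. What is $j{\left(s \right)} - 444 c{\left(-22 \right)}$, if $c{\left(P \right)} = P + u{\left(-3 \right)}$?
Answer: $11100 + \sqrt{11 + 8 \sqrt{2}} \approx 11105.0$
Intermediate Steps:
$r = \sqrt{2} \approx 1.4142$
$c{\left(P \right)} = -3 + P$ ($c{\left(P \right)} = P - 3 = -3 + P$)
$s = -4 - \sqrt{2} \approx -5.4142$
$j{\left(s \right)} - 444 c{\left(-22 \right)} = \sqrt{-7 + \left(-4 - \sqrt{2}\right)^{2}} - 444 \left(-3 - 22\right) = \sqrt{-7 + \left(-4 - \sqrt{2}\right)^{2}} - -11100 = \sqrt{-7 + \left(-4 - \sqrt{2}\right)^{2}} + 11100 = 11100 + \sqrt{-7 + \left(-4 - \sqrt{2}\right)^{2}}$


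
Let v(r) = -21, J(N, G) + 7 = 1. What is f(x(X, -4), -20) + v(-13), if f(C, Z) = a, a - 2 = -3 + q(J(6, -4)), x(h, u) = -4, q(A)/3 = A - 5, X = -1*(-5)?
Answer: -55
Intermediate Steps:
X = 5
J(N, G) = -6 (J(N, G) = -7 + 1 = -6)
q(A) = -15 + 3*A (q(A) = 3*(A - 5) = 3*(-5 + A) = -15 + 3*A)
a = -34 (a = 2 + (-3 + (-15 + 3*(-6))) = 2 + (-3 + (-15 - 18)) = 2 + (-3 - 33) = 2 - 36 = -34)
f(C, Z) = -34
f(x(X, -4), -20) + v(-13) = -34 - 21 = -55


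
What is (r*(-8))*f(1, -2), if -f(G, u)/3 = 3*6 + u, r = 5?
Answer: 1920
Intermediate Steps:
f(G, u) = -54 - 3*u (f(G, u) = -3*(3*6 + u) = -3*(18 + u) = -54 - 3*u)
(r*(-8))*f(1, -2) = (5*(-8))*(-54 - 3*(-2)) = -40*(-54 + 6) = -40*(-48) = 1920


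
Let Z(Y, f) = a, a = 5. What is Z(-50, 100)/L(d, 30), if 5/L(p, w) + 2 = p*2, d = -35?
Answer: -72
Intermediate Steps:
L(p, w) = 5/(-2 + 2*p) (L(p, w) = 5/(-2 + p*2) = 5/(-2 + 2*p))
Z(Y, f) = 5
Z(-50, 100)/L(d, 30) = 5/((5/(2*(-1 - 35)))) = 5/(((5/2)/(-36))) = 5/(((5/2)*(-1/36))) = 5/(-5/72) = 5*(-72/5) = -72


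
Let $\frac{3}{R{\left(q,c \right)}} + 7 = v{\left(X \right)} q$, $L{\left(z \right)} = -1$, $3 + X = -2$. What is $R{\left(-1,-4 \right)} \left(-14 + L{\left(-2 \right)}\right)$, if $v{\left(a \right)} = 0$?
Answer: $\frac{45}{7} \approx 6.4286$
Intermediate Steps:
$X = -5$ ($X = -3 - 2 = -5$)
$R{\left(q,c \right)} = - \frac{3}{7}$ ($R{\left(q,c \right)} = \frac{3}{-7 + 0 q} = \frac{3}{-7 + 0} = \frac{3}{-7} = 3 \left(- \frac{1}{7}\right) = - \frac{3}{7}$)
$R{\left(-1,-4 \right)} \left(-14 + L{\left(-2 \right)}\right) = - \frac{3 \left(-14 - 1\right)}{7} = \left(- \frac{3}{7}\right) \left(-15\right) = \frac{45}{7}$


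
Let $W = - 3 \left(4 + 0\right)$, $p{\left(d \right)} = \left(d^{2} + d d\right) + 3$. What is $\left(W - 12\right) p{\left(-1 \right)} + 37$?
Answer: $-83$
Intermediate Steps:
$p{\left(d \right)} = 3 + 2 d^{2}$ ($p{\left(d \right)} = \left(d^{2} + d^{2}\right) + 3 = 2 d^{2} + 3 = 3 + 2 d^{2}$)
$W = -12$ ($W = \left(-3\right) 4 = -12$)
$\left(W - 12\right) p{\left(-1 \right)} + 37 = \left(-12 - 12\right) \left(3 + 2 \left(-1\right)^{2}\right) + 37 = - 24 \left(3 + 2 \cdot 1\right) + 37 = - 24 \left(3 + 2\right) + 37 = \left(-24\right) 5 + 37 = -120 + 37 = -83$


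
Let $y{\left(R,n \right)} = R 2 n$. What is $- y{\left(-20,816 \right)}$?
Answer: $32640$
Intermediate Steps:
$y{\left(R,n \right)} = 2 R n$
$- y{\left(-20,816 \right)} = - 2 \left(-20\right) 816 = \left(-1\right) \left(-32640\right) = 32640$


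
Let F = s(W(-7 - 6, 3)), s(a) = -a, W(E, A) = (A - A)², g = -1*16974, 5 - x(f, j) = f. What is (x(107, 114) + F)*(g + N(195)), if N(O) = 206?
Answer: 1710336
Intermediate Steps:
x(f, j) = 5 - f
g = -16974
W(E, A) = 0 (W(E, A) = 0² = 0)
F = 0 (F = -1*0 = 0)
(x(107, 114) + F)*(g + N(195)) = ((5 - 1*107) + 0)*(-16974 + 206) = ((5 - 107) + 0)*(-16768) = (-102 + 0)*(-16768) = -102*(-16768) = 1710336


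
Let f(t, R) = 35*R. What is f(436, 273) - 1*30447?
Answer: -20892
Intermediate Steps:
f(436, 273) - 1*30447 = 35*273 - 1*30447 = 9555 - 30447 = -20892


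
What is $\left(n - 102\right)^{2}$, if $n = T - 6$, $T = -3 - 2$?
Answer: $12769$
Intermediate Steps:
$T = -5$
$n = -11$ ($n = -5 - 6 = -11$)
$\left(n - 102\right)^{2} = \left(-11 - 102\right)^{2} = \left(-113\right)^{2} = 12769$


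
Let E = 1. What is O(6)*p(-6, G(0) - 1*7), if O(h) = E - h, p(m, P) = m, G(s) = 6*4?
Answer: 30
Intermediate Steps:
G(s) = 24
O(h) = 1 - h
O(6)*p(-6, G(0) - 1*7) = (1 - 1*6)*(-6) = (1 - 6)*(-6) = -5*(-6) = 30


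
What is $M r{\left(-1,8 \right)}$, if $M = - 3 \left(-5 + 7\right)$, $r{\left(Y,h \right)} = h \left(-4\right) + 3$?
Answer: $174$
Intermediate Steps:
$r{\left(Y,h \right)} = 3 - 4 h$ ($r{\left(Y,h \right)} = - 4 h + 3 = 3 - 4 h$)
$M = -6$ ($M = \left(-3\right) 2 = -6$)
$M r{\left(-1,8 \right)} = - 6 \left(3 - 32\right) = \left(-6\right) \left(-29\right) = 174$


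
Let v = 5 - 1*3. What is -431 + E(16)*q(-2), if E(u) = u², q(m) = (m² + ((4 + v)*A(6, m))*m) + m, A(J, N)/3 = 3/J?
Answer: -4527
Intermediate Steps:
A(J, N) = 9/J (A(J, N) = 3*(3/J) = 9/J)
v = 2 (v = 5 - 3 = 2)
q(m) = m² + 10*m (q(m) = (m² + ((4 + 2)*(9/6))*m) + m = (m² + (6*(9*(⅙)))*m) + m = (m² + (6*(3/2))*m) + m = (m² + 9*m) + m = m² + 10*m)
-431 + E(16)*q(-2) = -431 + 16²*(-2*(10 - 2)) = -431 + 256*(-2*8) = -431 + 256*(-16) = -431 - 4096 = -4527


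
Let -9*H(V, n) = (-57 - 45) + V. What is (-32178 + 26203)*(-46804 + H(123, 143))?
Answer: 839003525/3 ≈ 2.7967e+8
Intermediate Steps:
H(V, n) = 34/3 - V/9 (H(V, n) = -((-57 - 45) + V)/9 = -(-102 + V)/9 = 34/3 - V/9)
(-32178 + 26203)*(-46804 + H(123, 143)) = (-32178 + 26203)*(-46804 + (34/3 - ⅑*123)) = -5975*(-46804 + (34/3 - 41/3)) = -5975*(-46804 - 7/3) = -5975*(-140419/3) = 839003525/3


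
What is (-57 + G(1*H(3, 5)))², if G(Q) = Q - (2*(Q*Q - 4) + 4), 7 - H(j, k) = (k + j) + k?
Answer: 17161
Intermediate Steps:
H(j, k) = 7 - j - 2*k (H(j, k) = 7 - ((k + j) + k) = 7 - ((j + k) + k) = 7 - (j + 2*k) = 7 + (-j - 2*k) = 7 - j - 2*k)
G(Q) = 4 + Q - 2*Q² (G(Q) = Q - (2*(Q² - 4) + 4) = Q - (2*(-4 + Q²) + 4) = Q - ((-8 + 2*Q²) + 4) = Q - (-4 + 2*Q²) = Q + (4 - 2*Q²) = 4 + Q - 2*Q²)
(-57 + G(1*H(3, 5)))² = (-57 + (4 + 1*(7 - 1*3 - 2*5) - 2*(7 - 1*3 - 2*5)²))² = (-57 + (4 + 1*(7 - 3 - 10) - 2*(7 - 3 - 10)²))² = (-57 + (4 + 1*(-6) - 2*(1*(-6))²))² = (-57 + (4 - 6 - 2*(-6)²))² = (-57 + (4 - 6 - 2*36))² = (-57 + (4 - 6 - 72))² = (-57 - 74)² = (-131)² = 17161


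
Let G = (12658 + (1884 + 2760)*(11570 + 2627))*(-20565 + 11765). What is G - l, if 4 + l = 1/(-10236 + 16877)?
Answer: -3853792414234237/6641 ≈ -5.8030e+11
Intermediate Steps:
l = -26563/6641 (l = -4 + 1/(-10236 + 16877) = -4 + 1/6641 = -26563/6641 ≈ -3.9998)
G = -580303028800 (G = (12658 + 4644*14197)*(-8800) = (12658 + 65930868)*(-8800) = 65943526*(-8800) = -580303028800)
G - l = -580303028800 - 1*(-26563/6641) = -580303028800 + 26563/6641 = -3853792414234237/6641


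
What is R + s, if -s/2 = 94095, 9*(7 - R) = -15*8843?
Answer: -520334/3 ≈ -1.7344e+5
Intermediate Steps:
R = 44236/3 (R = 7 - (-5)*8843/3 = 7 - ⅑*(-132645) = 7 + 44215/3 = 44236/3 ≈ 14745.)
s = -188190 (s = -2*94095 = -188190)
R + s = 44236/3 - 188190 = -520334/3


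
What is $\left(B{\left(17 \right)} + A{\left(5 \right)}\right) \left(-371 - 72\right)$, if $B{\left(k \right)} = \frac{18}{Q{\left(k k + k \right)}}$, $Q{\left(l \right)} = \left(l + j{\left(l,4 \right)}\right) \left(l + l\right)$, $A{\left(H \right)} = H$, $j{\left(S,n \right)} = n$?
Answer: $- \frac{23346543}{10540} \approx -2215.0$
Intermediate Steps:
$Q{\left(l \right)} = 2 l \left(4 + l\right)$ ($Q{\left(l \right)} = \left(l + 4\right) \left(l + l\right) = \left(4 + l\right) 2 l = 2 l \left(4 + l\right)$)
$B{\left(k \right)} = \frac{9}{\left(k + k^{2}\right) \left(4 + k + k^{2}\right)}$ ($B{\left(k \right)} = \frac{18}{2 \left(k k + k\right) \left(4 + \left(k k + k\right)\right)} = \frac{18}{2 \left(k^{2} + k\right) \left(4 + \left(k^{2} + k\right)\right)} = \frac{18}{2 \left(k + k^{2}\right) \left(4 + \left(k + k^{2}\right)\right)} = \frac{18}{2 \left(k + k^{2}\right) \left(4 + k + k^{2}\right)} = 18 \frac{1}{2 \left(k + k^{2}\right) \left(4 + k + k^{2}\right)} = \frac{9}{\left(k + k^{2}\right) \left(4 + k + k^{2}\right)}$)
$\left(B{\left(17 \right)} + A{\left(5 \right)}\right) \left(-371 - 72\right) = \left(\frac{9}{17 \left(1 + 17\right) \left(4 + 17 \left(1 + 17\right)\right)} + 5\right) \left(-371 - 72\right) = \left(9 \cdot \frac{1}{17} \cdot \frac{1}{18} \frac{1}{4 + 17 \cdot 18} + 5\right) \left(-443\right) = \left(9 \cdot \frac{1}{17} \cdot \frac{1}{18} \frac{1}{4 + 306} + 5\right) \left(-443\right) = \left(9 \cdot \frac{1}{17} \cdot \frac{1}{18} \cdot \frac{1}{310} + 5\right) \left(-443\right) = \left(\frac{1}{10540} + 5\right) \left(-443\right) = \frac{52701}{10540} \left(-443\right) = - \frac{23346543}{10540}$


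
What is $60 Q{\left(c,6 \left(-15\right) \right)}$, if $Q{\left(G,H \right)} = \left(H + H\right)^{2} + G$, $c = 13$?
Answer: $1944780$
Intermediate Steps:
$Q{\left(G,H \right)} = G + 4 H^{2}$ ($Q{\left(G,H \right)} = \left(2 H\right)^{2} + G = 4 H^{2} + G = G + 4 H^{2}$)
$60 Q{\left(c,6 \left(-15\right) \right)} = 60 \left(13 + 4 \left(6 \left(-15\right)\right)^{2}\right) = 60 \left(13 + 4 \left(-90\right)^{2}\right) = 60 \left(13 + 4 \cdot 8100\right) = 60 \left(13 + 32400\right) = 60 \cdot 32413 = 1944780$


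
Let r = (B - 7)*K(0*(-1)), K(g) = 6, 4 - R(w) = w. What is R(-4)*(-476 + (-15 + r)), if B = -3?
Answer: -4408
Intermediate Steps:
R(w) = 4 - w
r = -60 (r = (-3 - 7)*6 = -10*6 = -60)
R(-4)*(-476 + (-15 + r)) = (4 - 1*(-4))*(-476 + (-15 - 60)) = (4 + 4)*(-476 - 75) = 8*(-551) = -4408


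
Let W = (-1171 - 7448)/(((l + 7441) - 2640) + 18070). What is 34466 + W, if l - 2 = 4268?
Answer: 311811029/9047 ≈ 34466.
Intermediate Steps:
l = 4270 (l = 2 + 4268 = 4270)
W = -2873/9047 (W = (-1171 - 7448)/(((4270 + 7441) - 2640) + 18070) = -8619/((11711 - 2640) + 18070) = -8619/(9071 + 18070) = -8619/27141 = -8619*1/27141 = -2873/9047 ≈ -0.31756)
34466 + W = 34466 - 2873/9047 = 311811029/9047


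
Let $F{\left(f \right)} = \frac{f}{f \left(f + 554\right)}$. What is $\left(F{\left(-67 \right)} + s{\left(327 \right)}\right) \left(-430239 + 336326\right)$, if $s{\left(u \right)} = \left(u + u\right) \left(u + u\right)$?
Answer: $- \frac{19561861242709}{487} \approx -4.0168 \cdot 10^{10}$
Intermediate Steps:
$F{\left(f \right)} = \frac{1}{554 + f}$ ($F{\left(f \right)} = \frac{f}{f \left(554 + f\right)} = f \frac{1}{f \left(554 + f\right)} = \frac{1}{554 + f}$)
$s{\left(u \right)} = 4 u^{2}$ ($s{\left(u \right)} = 2 u 2 u = 4 u^{2}$)
$\left(F{\left(-67 \right)} + s{\left(327 \right)}\right) \left(-430239 + 336326\right) = \left(\frac{1}{554 - 67} + 4 \cdot 327^{2}\right) \left(-430239 + 336326\right) = \left(\frac{1}{487} + 4 \cdot 106929\right) \left(-93913\right) = \left(\frac{1}{487} + 427716\right) \left(-93913\right) = \frac{208297693}{487} \left(-93913\right) = - \frac{19561861242709}{487}$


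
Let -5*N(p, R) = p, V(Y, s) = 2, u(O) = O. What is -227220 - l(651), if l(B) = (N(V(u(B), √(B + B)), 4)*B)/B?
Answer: -1136098/5 ≈ -2.2722e+5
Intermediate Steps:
N(p, R) = -p/5
l(B) = -⅖ (l(B) = ((-⅕*2)*B)/B = (-2*B/5)/B = -⅖)
-227220 - l(651) = -227220 - 1*(-⅖) = -227220 + ⅖ = -1136098/5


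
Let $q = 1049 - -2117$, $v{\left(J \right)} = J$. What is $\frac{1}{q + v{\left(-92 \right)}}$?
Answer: $\frac{1}{3074} \approx 0.00032531$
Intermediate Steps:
$q = 3166$ ($q = 1049 + 2117 = 3166$)
$\frac{1}{q + v{\left(-92 \right)}} = \frac{1}{3166 - 92} = \frac{1}{3074}$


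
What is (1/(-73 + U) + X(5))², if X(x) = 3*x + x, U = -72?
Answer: 8404201/21025 ≈ 399.72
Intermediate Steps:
X(x) = 4*x
(1/(-73 + U) + X(5))² = (1/(-73 - 72) + 4*5)² = (1/(-145) + 20)² = (-1/145 + 20)² = (2899/145)² = 8404201/21025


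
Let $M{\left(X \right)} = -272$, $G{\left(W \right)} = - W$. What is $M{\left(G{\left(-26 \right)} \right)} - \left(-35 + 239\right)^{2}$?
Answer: $-41888$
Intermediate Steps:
$M{\left(G{\left(-26 \right)} \right)} - \left(-35 + 239\right)^{2} = -272 - \left(-35 + 239\right)^{2} = -272 - 204^{2} = -272 - 41616 = -41888$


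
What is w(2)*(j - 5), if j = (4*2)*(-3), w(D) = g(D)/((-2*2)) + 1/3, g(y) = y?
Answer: 29/6 ≈ 4.8333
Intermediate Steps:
w(D) = ⅓ - D/4 (w(D) = D/((-2*2)) + 1/3 = D/(-4) + 1*(⅓) = D*(-¼) + ⅓ = -D/4 + ⅓ = ⅓ - D/4)
j = -24 (j = 8*(-3) = -24)
w(2)*(j - 5) = (⅓ - ¼*2)*(-24 - 5) = (⅓ - ½)*(-29) = -⅙*(-29) = 29/6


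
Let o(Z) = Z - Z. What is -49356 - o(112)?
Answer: -49356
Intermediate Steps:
o(Z) = 0
-49356 - o(112) = -49356 - 1*0 = -49356 + 0 = -49356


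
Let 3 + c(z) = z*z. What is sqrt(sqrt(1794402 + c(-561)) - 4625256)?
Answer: 2*sqrt(-1156314 + 26*sqrt(195)) ≈ 2150.3*I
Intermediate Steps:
c(z) = -3 + z**2 (c(z) = -3 + z*z = -3 + z**2)
sqrt(sqrt(1794402 + c(-561)) - 4625256) = sqrt(sqrt(1794402 + (-3 + (-561)**2)) - 4625256) = sqrt(sqrt(1794402 + (-3 + 314721)) - 4625256) = sqrt(sqrt(1794402 + 314718) - 4625256) = sqrt(sqrt(2109120) - 4625256) = sqrt(104*sqrt(195) - 4625256) = sqrt(-4625256 + 104*sqrt(195))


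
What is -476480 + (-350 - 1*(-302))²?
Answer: -474176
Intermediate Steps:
-476480 + (-350 - 1*(-302))² = -476480 + (-350 + 302)² = -476480 + (-48)² = -476480 + 2304 = -474176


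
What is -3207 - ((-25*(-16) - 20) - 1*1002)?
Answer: -2585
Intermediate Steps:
-3207 - ((-25*(-16) - 20) - 1*1002) = -3207 - ((400 - 20) - 1002) = -3207 - (380 - 1002) = -3207 - 1*(-622) = -3207 + 622 = -2585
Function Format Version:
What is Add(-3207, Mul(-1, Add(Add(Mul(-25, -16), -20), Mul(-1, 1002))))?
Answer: -2585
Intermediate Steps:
Add(-3207, Mul(-1, Add(Add(Mul(-25, -16), -20), Mul(-1, 1002)))) = Add(-3207, Mul(-1, Add(Add(400, -20), -1002))) = Add(-3207, Mul(-1, Add(380, -1002))) = Add(-3207, Mul(-1, -622)) = Add(-3207, 622) = -2585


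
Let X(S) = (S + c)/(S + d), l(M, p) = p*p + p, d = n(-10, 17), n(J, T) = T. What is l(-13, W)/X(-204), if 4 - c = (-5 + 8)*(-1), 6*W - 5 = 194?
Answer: 7628665/7092 ≈ 1075.7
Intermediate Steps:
d = 17
W = 199/6 (W = 5/6 + (1/6)*194 = 5/6 + 97/3 = 199/6 ≈ 33.167)
l(M, p) = p + p**2 (l(M, p) = p**2 + p = p + p**2)
c = 7 (c = 4 - (-5 + 8)*(-1) = 4 - 3*(-1) = 4 - 1*(-3) = 4 + 3 = 7)
X(S) = (7 + S)/(17 + S) (X(S) = (S + 7)/(S + 17) = (7 + S)/(17 + S))
l(-13, W)/X(-204) = (199*(1 + 199/6)/6)/(((7 - 204)/(17 - 204))) = ((199/6)*(205/6))/((-197/(-187))) = 40795/(36*((-1/187*(-197)))) = 40795/(36*(197/187)) = (40795/36)*(187/197) = 7628665/7092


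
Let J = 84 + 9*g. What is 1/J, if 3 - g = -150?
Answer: 1/1461 ≈ 0.00068446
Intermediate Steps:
g = 153 (g = 3 - 1*(-150) = 3 + 150 = 153)
J = 1461 (J = 84 + 9*153 = 84 + 1377 = 1461)
1/J = 1/1461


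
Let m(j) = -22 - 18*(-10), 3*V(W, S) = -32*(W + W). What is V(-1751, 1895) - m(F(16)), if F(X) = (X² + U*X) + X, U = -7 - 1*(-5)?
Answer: 111590/3 ≈ 37197.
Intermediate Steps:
U = -2 (U = -7 + 5 = -2)
V(W, S) = -64*W/3 (V(W, S) = (-32*(W + W))/3 = (-64*W)/3 = -64*W/3)
F(X) = X² - X (F(X) = (X² - 2*X) + X = X² - X)
m(j) = 158 (m(j) = -22 + 180 = 158)
V(-1751, 1895) - m(F(16)) = -64/3*(-1751) - 1*158 = 112064/3 - 158 = 111590/3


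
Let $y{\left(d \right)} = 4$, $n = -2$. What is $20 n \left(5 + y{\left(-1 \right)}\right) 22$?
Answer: $-7920$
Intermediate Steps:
$20 n \left(5 + y{\left(-1 \right)}\right) 22 = 20 \left(- 2 \left(5 + 4\right)\right) 22 = 20 \left(\left(-2\right) 9\right) 22 = 20 \left(-18\right) 22 = \left(-360\right) 22 = -7920$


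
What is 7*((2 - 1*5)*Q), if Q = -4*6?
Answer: 504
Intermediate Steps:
Q = -24
7*((2 - 1*5)*Q) = 7*((2 - 1*5)*(-24)) = 7*((2 - 5)*(-24)) = 7*(-3*(-24)) = 7*72 = 504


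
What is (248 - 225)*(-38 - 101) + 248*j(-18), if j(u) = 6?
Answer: -1709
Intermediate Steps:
(248 - 225)*(-38 - 101) + 248*j(-18) = (248 - 225)*(-38 - 101) + 248*6 = 23*(-139) + 1488 = -3197 + 1488 = -1709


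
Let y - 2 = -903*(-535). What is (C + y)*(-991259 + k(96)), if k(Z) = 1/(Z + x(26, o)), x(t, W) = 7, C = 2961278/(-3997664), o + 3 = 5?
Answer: -601173009111435215/1255364 ≈ -4.7888e+11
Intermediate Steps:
o = 2 (o = -3 + 5 = 2)
C = -1480639/1998832 (C = 2961278*(-1/3997664) = -1480639/1998832 ≈ -0.74075)
k(Z) = 1/(7 + Z) (k(Z) = 1/(Z + 7) = 1/(7 + Z))
y = 483107 (y = 2 - 903*(-535) = 2 + 483105 = 483107)
(C + y)*(-991259 + k(96)) = (-1480639/1998832 + 483107)*(-991259 + 1/(7 + 96)) = 965648250385*(-991259 + 1/103)/1998832 = (965648250385/1998832)*(-102099676/103) = -601173009111435215/1255364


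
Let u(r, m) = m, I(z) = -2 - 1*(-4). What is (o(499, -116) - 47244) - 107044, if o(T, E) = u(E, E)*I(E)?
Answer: -154520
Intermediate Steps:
I(z) = 2 (I(z) = -2 + 4 = 2)
o(T, E) = 2*E (o(T, E) = E*2 = 2*E)
(o(499, -116) - 47244) - 107044 = (2*(-116) - 47244) - 107044 = (-232 - 47244) - 107044 = -47476 - 107044 = -154520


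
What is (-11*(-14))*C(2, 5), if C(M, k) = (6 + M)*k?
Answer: 6160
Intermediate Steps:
C(M, k) = k*(6 + M)
(-11*(-14))*C(2, 5) = (-11*(-14))*(5*(6 + 2)) = 154*(5*8) = 154*40 = 6160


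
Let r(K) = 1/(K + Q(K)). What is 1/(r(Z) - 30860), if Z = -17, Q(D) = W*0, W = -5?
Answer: -17/524621 ≈ -3.2404e-5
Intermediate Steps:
Q(D) = 0 (Q(D) = -5*0 = 0)
r(K) = 1/K (r(K) = 1/(K + 0) = 1/K)
1/(r(Z) - 30860) = 1/(1/(-17) - 30860) = 1/(-1/17 - 30860) = 1/(-524621/17) = -17/524621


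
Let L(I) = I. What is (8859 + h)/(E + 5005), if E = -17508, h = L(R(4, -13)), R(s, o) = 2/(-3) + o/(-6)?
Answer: -17721/25006 ≈ -0.70867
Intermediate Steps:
R(s, o) = -⅔ - o/6 (R(s, o) = 2*(-⅓) + o*(-⅙) = -⅔ - o/6)
h = 3/2 (h = -⅔ - ⅙*(-13) = -⅔ + 13/6 = 3/2 ≈ 1.5000)
(8859 + h)/(E + 5005) = (8859 + 3/2)/(-17508 + 5005) = (17721/2)/(-12503) = (17721/2)*(-1/12503) = -17721/25006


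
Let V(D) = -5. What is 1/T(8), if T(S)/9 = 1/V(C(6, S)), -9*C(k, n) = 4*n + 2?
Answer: -5/9 ≈ -0.55556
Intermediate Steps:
C(k, n) = -2/9 - 4*n/9 (C(k, n) = -(4*n + 2)/9 = -(2 + 4*n)/9 = -2/9 - 4*n/9)
T(S) = -9/5 (T(S) = 9/(-5) = 9*(-1/5) = -9/5)
1/T(8) = 1/(-9/5) = -5/9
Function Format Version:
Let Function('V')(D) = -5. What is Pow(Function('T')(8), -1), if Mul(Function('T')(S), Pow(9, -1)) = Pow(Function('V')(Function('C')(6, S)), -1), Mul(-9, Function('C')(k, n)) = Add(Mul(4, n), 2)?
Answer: Rational(-5, 9) ≈ -0.55556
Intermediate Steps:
Function('C')(k, n) = Add(Rational(-2, 9), Mul(Rational(-4, 9), n)) (Function('C')(k, n) = Mul(Rational(-1, 9), Add(Mul(4, n), 2)) = Mul(Rational(-1, 9), Add(2, Mul(4, n))) = Add(Rational(-2, 9), Mul(Rational(-4, 9), n)))
Function('T')(S) = Rational(-9, 5) (Function('T')(S) = Mul(9, Pow(-5, -1)) = Mul(9, Rational(-1, 5)) = Rational(-9, 5))
Pow(Function('T')(8), -1) = Pow(Rational(-9, 5), -1) = Rational(-5, 9)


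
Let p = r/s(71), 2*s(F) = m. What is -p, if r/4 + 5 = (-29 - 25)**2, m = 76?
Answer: -5822/19 ≈ -306.42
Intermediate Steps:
s(F) = 38 (s(F) = (1/2)*76 = 38)
r = 11644 (r = -20 + 4*(-29 - 25)**2 = -20 + 4*(-54)**2 = -20 + 4*2916 = -20 + 11664 = 11644)
p = 5822/19 (p = 11644/38 = 11644*(1/38) = 5822/19 ≈ 306.42)
-p = -1*5822/19 = -5822/19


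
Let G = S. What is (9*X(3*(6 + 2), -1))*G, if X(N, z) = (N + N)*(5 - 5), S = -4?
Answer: 0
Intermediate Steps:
G = -4
X(N, z) = 0 (X(N, z) = (2*N)*0 = 0)
(9*X(3*(6 + 2), -1))*G = (9*0)*(-4) = 0*(-4) = 0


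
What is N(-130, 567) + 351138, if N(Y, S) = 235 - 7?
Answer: 351366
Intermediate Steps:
N(Y, S) = 228
N(-130, 567) + 351138 = 228 + 351138 = 351366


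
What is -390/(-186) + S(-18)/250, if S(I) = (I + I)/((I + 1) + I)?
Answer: 284933/135625 ≈ 2.1009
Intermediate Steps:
S(I) = 2*I/(1 + 2*I) (S(I) = (2*I)/((1 + I) + I) = (2*I)/(1 + 2*I) = 2*I/(1 + 2*I))
-390/(-186) + S(-18)/250 = -390/(-186) + (2*(-18)/(1 + 2*(-18)))/250 = -390*(-1/186) + (2*(-18)/(1 - 36))*(1/250) = 65/31 + (2*(-18)/(-35))*(1/250) = 65/31 + (2*(-18)*(-1/35))*(1/250) = 65/31 + (36/35)*(1/250) = 65/31 + 18/4375 = 284933/135625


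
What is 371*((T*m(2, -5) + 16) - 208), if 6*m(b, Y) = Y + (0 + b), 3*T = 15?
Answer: -144319/2 ≈ -72160.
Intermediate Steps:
T = 5 (T = (⅓)*15 = 5)
m(b, Y) = Y/6 + b/6 (m(b, Y) = (Y + (0 + b))/6 = (Y + b)/6 = Y/6 + b/6)
371*((T*m(2, -5) + 16) - 208) = 371*((5*((⅙)*(-5) + (⅙)*2) + 16) - 208) = 371*((5*(-⅚ + ⅓) + 16) - 208) = 371*((5*(-½) + 16) - 208) = 371*((-5/2 + 16) - 208) = 371*(27/2 - 208) = 371*(-389/2) = -144319/2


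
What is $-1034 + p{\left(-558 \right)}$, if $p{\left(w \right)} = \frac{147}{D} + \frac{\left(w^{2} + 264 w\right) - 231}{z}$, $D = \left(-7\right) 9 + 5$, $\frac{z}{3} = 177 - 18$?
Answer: $- \frac{6391715}{9222} \approx -693.09$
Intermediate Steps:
$z = 477$ ($z = 3 \left(177 - 18\right) = 3 \cdot 159 = 477$)
$D = -58$ ($D = -63 + 5 = -58$)
$p{\left(w \right)} = - \frac{27839}{9222} + \frac{w^{2}}{477} + \frac{88 w}{159}$ ($p{\left(w \right)} = \frac{147}{-58} + \frac{\left(w^{2} + 264 w\right) - 231}{477} = 147 \left(- \frac{1}{58}\right) + \left(-231 + w^{2} + 264 w\right) \frac{1}{477} = - \frac{147}{58} + \left(- \frac{77}{159} + \frac{w^{2}}{477} + \frac{88 w}{159}\right) = - \frac{27839}{9222} + \frac{w^{2}}{477} + \frac{88 w}{159}$)
$-1034 + p{\left(-558 \right)} = -1034 + \left(- \frac{27839}{9222} + \frac{\left(-558\right)^{2}}{477} + \frac{88}{159} \left(-558\right)\right) = -1034 - - \frac{3143833}{9222} = -1034 + \frac{3143833}{9222} = - \frac{6391715}{9222}$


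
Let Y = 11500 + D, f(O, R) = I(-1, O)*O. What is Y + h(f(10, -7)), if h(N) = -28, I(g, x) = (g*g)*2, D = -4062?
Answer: 7410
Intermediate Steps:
I(g, x) = 2*g² (I(g, x) = g²*2 = 2*g²)
f(O, R) = 2*O (f(O, R) = (2*(-1)²)*O = (2*1)*O = 2*O)
Y = 7438 (Y = 11500 - 4062 = 7438)
Y + h(f(10, -7)) = 7438 - 28 = 7410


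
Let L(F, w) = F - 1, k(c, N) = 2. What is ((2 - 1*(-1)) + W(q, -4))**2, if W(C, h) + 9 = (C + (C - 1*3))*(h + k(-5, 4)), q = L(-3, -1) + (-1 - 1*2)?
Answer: 784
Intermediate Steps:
L(F, w) = -1 + F
q = -7 (q = (-1 - 3) + (-1 - 1*2) = -4 + (-1 - 2) = -4 - 3 = -7)
W(C, h) = -9 + (-3 + 2*C)*(2 + h) (W(C, h) = -9 + (C + (C - 1*3))*(h + 2) = -9 + (C + (C - 3))*(2 + h) = -9 + (C + (-3 + C))*(2 + h) = -9 + (-3 + 2*C)*(2 + h))
((2 - 1*(-1)) + W(q, -4))**2 = ((2 - 1*(-1)) + (-15 - 3*(-4) + 4*(-7) + 2*(-7)*(-4)))**2 = ((2 + 1) + (-15 + 12 - 28 + 56))**2 = (3 + 25)**2 = 28**2 = 784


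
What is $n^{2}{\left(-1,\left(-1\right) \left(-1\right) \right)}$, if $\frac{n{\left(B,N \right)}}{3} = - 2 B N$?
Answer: $36$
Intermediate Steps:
$n{\left(B,N \right)} = - 6 B N$ ($n{\left(B,N \right)} = 3 - 2 B N = 3 \left(- 2 B N\right) = - 6 B N$)
$n^{2}{\left(-1,\left(-1\right) \left(-1\right) \right)} = \left(\left(-6\right) \left(-1\right) \left(\left(-1\right) \left(-1\right)\right)\right)^{2} = \left(\left(-6\right) \left(-1\right) 1\right)^{2} = 6^{2} = 36$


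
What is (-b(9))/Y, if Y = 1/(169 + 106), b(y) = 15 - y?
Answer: -1650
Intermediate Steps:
Y = 1/275 ≈ 0.0036364
(-b(9))/Y = (-(15 - 1*9))/(1/275) = -(15 - 9)*275 = -1*6*275 = -6*275 = -1650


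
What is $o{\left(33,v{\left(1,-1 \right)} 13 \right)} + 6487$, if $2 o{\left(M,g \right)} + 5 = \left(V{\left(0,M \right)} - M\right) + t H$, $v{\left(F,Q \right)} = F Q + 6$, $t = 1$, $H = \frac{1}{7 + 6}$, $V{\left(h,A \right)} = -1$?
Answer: $\frac{84078}{13} \approx 6467.5$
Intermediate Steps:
$H = \frac{1}{13} \approx 0.076923$
$v{\left(F,Q \right)} = 6 + F Q$
$o{\left(M,g \right)} = - \frac{77}{26} - \frac{M}{2}$ ($o{\left(M,g \right)} = - \frac{5}{2} + \frac{\left(-1 - M\right) + 1 \cdot \frac{1}{13}}{2} = - \frac{5}{2} + \frac{\left(-1 - M\right) + \frac{1}{13}}{2} = - \frac{5}{2} + \frac{- \frac{12}{13} - M}{2} = - \frac{5}{2} - \left(\frac{6}{13} + \frac{M}{2}\right) = - \frac{77}{26} - \frac{M}{2}$)
$o{\left(33,v{\left(1,-1 \right)} 13 \right)} + 6487 = \left(- \frac{77}{26} - \frac{33}{2}\right) + 6487 = - \frac{253}{13} + 6487 = \frac{84078}{13}$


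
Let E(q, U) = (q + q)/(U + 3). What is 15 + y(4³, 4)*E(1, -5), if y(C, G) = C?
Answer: -49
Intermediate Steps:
E(q, U) = 2*q/(3 + U) (E(q, U) = (2*q)/(3 + U) = 2*q/(3 + U))
15 + y(4³, 4)*E(1, -5) = 15 + 4³*(2*1/(3 - 5)) = 15 + 64*(2*1/(-2)) = 15 + 64*(2*1*(-½)) = 15 + 64*(-1) = 15 - 64 = -49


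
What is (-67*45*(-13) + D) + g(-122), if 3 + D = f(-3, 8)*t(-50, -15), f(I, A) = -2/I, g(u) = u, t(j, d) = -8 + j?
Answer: 117094/3 ≈ 39031.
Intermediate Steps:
D = -125/3 (D = -3 + (-2/(-3))*(-8 - 50) = -3 - 2*(-1/3)*(-58) = -3 + (2/3)*(-58) = -3 - 116/3 = -125/3 ≈ -41.667)
(-67*45*(-13) + D) + g(-122) = (-67*45*(-13) - 125/3) - 122 = (-3015*(-13) - 125/3) - 122 = (39195 - 125/3) - 122 = 117460/3 - 122 = 117094/3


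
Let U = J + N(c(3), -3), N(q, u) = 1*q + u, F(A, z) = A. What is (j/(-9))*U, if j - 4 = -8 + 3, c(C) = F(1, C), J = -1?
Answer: -1/3 ≈ -0.33333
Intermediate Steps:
c(C) = 1
N(q, u) = q + u
j = -1 (j = 4 + (-8 + 3) = 4 - 5 = -1)
U = -3 (U = -1 + (1 - 3) = -1 - 2 = -3)
(j/(-9))*U = (-1/(-9))*(-3) = -1/9*(-1)*(-3) = (1/9)*(-3) = -1/3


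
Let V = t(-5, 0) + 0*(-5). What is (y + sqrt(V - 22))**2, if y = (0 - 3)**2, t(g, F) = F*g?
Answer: (9 + I*sqrt(22))**2 ≈ 59.0 + 84.427*I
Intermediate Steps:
V = 0 (V = 0*(-5) + 0*(-5) = 0 + 0 = 0)
y = 9 (y = (-3)**2 = 9)
(y + sqrt(V - 22))**2 = (9 + sqrt(0 - 22))**2 = (9 + sqrt(-22))**2 = (9 + I*sqrt(22))**2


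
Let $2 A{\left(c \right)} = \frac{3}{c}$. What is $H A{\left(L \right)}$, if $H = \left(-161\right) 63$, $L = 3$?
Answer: $- \frac{10143}{2} \approx -5071.5$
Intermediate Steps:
$A{\left(c \right)} = \frac{3}{2 c}$ ($A{\left(c \right)} = \frac{3 \frac{1}{c}}{2} = \frac{3}{2 c}$)
$H = -10143$
$H A{\left(L \right)} = - 10143 \frac{3}{2 \cdot 3} = - 10143 \cdot \frac{3}{2} \cdot \frac{1}{3} = \left(-10143\right) \frac{1}{2} = - \frac{10143}{2}$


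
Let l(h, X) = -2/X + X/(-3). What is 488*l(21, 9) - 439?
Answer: -18103/9 ≈ -2011.4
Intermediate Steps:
l(h, X) = -2/X - X/3 (l(h, X) = -2/X + X*(-⅓) = -2/X - X/3)
488*l(21, 9) - 439 = 488*(-2/9 - ⅓*9) - 439 = 488*(-2*⅑ - 3) - 439 = 488*(-2/9 - 3) - 439 = 488*(-29/9) - 439 = -14152/9 - 439 = -18103/9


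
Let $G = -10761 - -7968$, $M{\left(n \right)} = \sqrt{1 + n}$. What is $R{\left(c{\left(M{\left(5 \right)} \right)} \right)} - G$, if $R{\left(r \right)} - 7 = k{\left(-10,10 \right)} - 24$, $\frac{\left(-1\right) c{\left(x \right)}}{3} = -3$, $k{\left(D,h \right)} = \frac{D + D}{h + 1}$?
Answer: $\frac{30516}{11} \approx 2774.2$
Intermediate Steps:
$k{\left(D,h \right)} = \frac{2 D}{1 + h}$
$c{\left(x \right)} = 9$ ($c{\left(x \right)} = \left(-3\right) \left(-3\right) = 9$)
$R{\left(r \right)} = - \frac{207}{11}$ ($R{\left(r \right)} = 7 - \left(24 + \frac{20}{1 + 10}\right) = 7 - \left(24 + \frac{20}{11}\right) = 7 - \left(24 + 20 \cdot \frac{1}{11}\right) = 7 - \frac{284}{11} = - \frac{207}{11}$)
$G = -2793$ ($G = -10761 + 7968 = -2793$)
$R{\left(c{\left(M{\left(5 \right)} \right)} \right)} - G = - \frac{207}{11} - -2793 = - \frac{207}{11} + 2793 = \frac{30516}{11}$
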